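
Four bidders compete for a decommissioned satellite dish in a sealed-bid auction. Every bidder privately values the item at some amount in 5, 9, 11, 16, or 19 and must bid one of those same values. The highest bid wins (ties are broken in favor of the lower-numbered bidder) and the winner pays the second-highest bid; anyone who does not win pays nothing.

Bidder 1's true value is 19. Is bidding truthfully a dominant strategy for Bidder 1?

Yes

Check each profile of the others' bids and compare truth against every alternative bid.
Others bid (5, 5, 5): truth gives 14, best alternative gives 14.
Others bid (5, 5, 9): truth gives 10, best alternative gives 10.
Others bid (5, 9, 5): truth gives 10, best alternative gives 10.
Others bid (5, 9, 9): truth gives 10, best alternative gives 10.
Others bid (9, 5, 5): truth gives 10, best alternative gives 10.
Others bid (9, 5, 9): truth gives 10, best alternative gives 10.
(Remaining 119 profiles checked similarly; truth is weakly best in each.)
In every case the truthful bid is at least as good as any alternative, so it is a dominant strategy.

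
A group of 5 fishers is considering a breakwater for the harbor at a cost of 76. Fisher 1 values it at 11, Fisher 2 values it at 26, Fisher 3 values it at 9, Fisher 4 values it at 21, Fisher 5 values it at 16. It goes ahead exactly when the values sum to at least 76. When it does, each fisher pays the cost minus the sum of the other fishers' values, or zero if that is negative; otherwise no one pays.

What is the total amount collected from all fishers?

Total value 83 ≥ cost 76, so it is built.
Fisher 1: others sum to 72; max(0, 76 - 72) = 4.
Fisher 2: others sum to 57; max(0, 76 - 57) = 19.
Fisher 3: others sum to 74; max(0, 76 - 74) = 2.
Fisher 4: others sum to 62; max(0, 76 - 62) = 14.
Fisher 5: others sum to 67; max(0, 76 - 67) = 9.
Total collected = 4 + 19 + 2 + 14 + 9 = 48.

48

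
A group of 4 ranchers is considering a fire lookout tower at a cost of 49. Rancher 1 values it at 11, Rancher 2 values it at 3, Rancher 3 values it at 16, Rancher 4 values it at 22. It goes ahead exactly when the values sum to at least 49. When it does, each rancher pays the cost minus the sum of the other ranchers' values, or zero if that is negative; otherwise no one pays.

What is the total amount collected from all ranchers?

Total value 52 ≥ cost 49, so it is built.
Rancher 1: others sum to 41; max(0, 49 - 41) = 8.
Rancher 2: others sum to 49; max(0, 49 - 49) = 0.
Rancher 3: others sum to 36; max(0, 49 - 36) = 13.
Rancher 4: others sum to 30; max(0, 49 - 30) = 19.
Total collected = 8 + 0 + 13 + 19 = 40.

40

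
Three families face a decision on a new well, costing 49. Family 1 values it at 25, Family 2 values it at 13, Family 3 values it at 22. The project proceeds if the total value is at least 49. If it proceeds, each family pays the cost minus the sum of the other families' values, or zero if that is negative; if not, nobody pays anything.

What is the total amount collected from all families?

Total value 60 ≥ cost 49, so it is built.
Family 1: others sum to 35; max(0, 49 - 35) = 14.
Family 2: others sum to 47; max(0, 49 - 47) = 2.
Family 3: others sum to 38; max(0, 49 - 38) = 11.
Total collected = 14 + 2 + 11 = 27.

27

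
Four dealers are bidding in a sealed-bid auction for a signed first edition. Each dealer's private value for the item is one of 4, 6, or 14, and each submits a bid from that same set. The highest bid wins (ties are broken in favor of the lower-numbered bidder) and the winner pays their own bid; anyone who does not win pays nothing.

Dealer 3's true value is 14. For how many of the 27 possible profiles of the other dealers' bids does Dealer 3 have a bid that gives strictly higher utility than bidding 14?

2

Others bid (4, 4, 4): truth gives 0; bid 6 gives 8 > 0. Violating.
Others bid (4, 4, 6): truth gives 0; bid 6 gives 8 > 0. Violating.
Others bid (4, 4, 14): truth gives 0; no alternative beats it.
Others bid (4, 6, 4): truth gives 0; no alternative beats it.
(Checking all 27 profiles: 2 have a profitable deviation, 25 do not.)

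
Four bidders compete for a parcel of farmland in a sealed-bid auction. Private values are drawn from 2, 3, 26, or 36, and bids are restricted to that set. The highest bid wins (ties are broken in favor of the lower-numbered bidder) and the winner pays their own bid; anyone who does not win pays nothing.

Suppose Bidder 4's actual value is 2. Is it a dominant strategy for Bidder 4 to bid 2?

Check each profile of the others' bids and compare truth against every alternative bid.
Others bid (2, 2, 2): truth gives 0, best alternative gives -1.
Others bid (2, 2, 3): truth gives 0, best alternative gives 0.
Others bid (2, 2, 26): truth gives 0, best alternative gives 0.
Others bid (2, 2, 36): truth gives 0, best alternative gives 0.
Others bid (2, 3, 2): truth gives 0, best alternative gives 0.
Others bid (2, 3, 3): truth gives 0, best alternative gives 0.
(Remaining 58 profiles checked similarly; truth is weakly best in each.)
In every case the truthful bid is at least as good as any alternative, so it is a dominant strategy.

Yes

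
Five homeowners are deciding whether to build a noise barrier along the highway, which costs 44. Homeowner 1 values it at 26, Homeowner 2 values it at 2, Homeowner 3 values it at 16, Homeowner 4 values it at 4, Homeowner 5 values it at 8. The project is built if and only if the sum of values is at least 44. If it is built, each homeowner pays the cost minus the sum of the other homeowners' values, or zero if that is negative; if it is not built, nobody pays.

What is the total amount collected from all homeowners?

Total value 56 ≥ cost 44, so it is built.
Homeowner 1: others sum to 30; max(0, 44 - 30) = 14.
Homeowner 2: others sum to 54; max(0, 44 - 54) = 0.
Homeowner 3: others sum to 40; max(0, 44 - 40) = 4.
Homeowner 4: others sum to 52; max(0, 44 - 52) = 0.
Homeowner 5: others sum to 48; max(0, 44 - 48) = 0.
Total collected = 14 + 0 + 4 + 0 + 0 = 18.

18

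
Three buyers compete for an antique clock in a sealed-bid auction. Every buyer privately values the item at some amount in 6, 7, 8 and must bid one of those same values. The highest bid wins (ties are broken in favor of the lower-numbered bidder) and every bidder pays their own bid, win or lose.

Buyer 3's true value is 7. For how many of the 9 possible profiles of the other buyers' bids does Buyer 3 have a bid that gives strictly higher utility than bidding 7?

Others bid (6, 7): truth gives -7; bid 8 gives -1 > -7. Violating.
Others bid (6, 8): truth gives -7; bid 6 gives -6 > -7. Violating.
Others bid (7, 6): truth gives -7; bid 8 gives -1 > -7. Violating.
Others bid (7, 7): truth gives -7; bid 8 gives -1 > -7. Violating.
Others bid (6, 6): truth gives 0; no alternative beats it.
(Checking all 9 profiles: 8 have a profitable deviation, 1 does not.)

8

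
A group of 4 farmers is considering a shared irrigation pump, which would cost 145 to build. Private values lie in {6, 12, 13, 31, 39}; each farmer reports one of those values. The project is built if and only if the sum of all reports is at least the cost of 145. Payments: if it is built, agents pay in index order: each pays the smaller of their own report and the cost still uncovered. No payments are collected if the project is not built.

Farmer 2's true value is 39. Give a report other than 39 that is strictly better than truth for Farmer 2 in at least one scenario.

31

Suppose Farmer 1 reports 39, Farmer 3 reports 39 and Farmer 4 reports 39.
Report 39: project built, pays 39, utility 39 - 39 = 0.
Report 31: project built, pays 31, utility 39 - 31 = 8.
So reporting 31 beats truth here (8 > 0).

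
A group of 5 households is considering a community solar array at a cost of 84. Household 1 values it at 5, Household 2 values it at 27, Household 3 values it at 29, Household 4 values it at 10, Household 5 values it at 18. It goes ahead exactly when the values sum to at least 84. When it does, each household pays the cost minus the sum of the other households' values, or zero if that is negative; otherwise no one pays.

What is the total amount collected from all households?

64

Total value 89 ≥ cost 84, so it is built.
Household 1: others sum to 84; max(0, 84 - 84) = 0.
Household 2: others sum to 62; max(0, 84 - 62) = 22.
Household 3: others sum to 60; max(0, 84 - 60) = 24.
Household 4: others sum to 79; max(0, 84 - 79) = 5.
Household 5: others sum to 71; max(0, 84 - 71) = 13.
Total collected = 0 + 22 + 24 + 5 + 13 = 64.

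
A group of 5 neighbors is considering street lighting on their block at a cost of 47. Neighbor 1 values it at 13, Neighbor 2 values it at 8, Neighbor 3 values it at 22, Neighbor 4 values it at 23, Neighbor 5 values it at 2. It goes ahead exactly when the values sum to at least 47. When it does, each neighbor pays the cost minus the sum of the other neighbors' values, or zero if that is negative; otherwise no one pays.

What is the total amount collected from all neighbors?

Total value 68 ≥ cost 47, so it is built.
Neighbor 1: others sum to 55; max(0, 47 - 55) = 0.
Neighbor 2: others sum to 60; max(0, 47 - 60) = 0.
Neighbor 3: others sum to 46; max(0, 47 - 46) = 1.
Neighbor 4: others sum to 45; max(0, 47 - 45) = 2.
Neighbor 5: others sum to 66; max(0, 47 - 66) = 0.
Total collected = 0 + 0 + 1 + 2 + 0 = 3.

3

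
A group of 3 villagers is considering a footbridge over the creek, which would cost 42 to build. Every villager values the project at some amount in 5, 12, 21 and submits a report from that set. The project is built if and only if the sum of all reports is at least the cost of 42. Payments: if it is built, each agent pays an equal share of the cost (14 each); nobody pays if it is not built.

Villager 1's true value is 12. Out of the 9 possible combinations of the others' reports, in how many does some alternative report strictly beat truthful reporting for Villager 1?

2

Others report (12, 21): truth gives -2; report 5 gives 0 > -2. Violating.
Others report (21, 12): truth gives -2; report 5 gives 0 > -2. Violating.
Others report (5, 5): truth gives 0; no alternative beats it.
Others report (5, 12): truth gives 0; no alternative beats it.
(Checking all 9 profiles: 2 have a profitable deviation, 7 do not.)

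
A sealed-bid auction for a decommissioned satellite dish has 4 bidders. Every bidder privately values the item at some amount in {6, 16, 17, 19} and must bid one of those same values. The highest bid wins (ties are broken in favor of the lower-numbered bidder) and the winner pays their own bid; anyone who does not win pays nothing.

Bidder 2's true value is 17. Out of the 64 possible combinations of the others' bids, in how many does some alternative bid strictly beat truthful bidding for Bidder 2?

Others bid (6, 6, 6): truth gives 0; bid 16 gives 1 > 0. Violating.
Others bid (6, 6, 16): truth gives 0; bid 16 gives 1 > 0. Violating.
Others bid (6, 16, 6): truth gives 0; bid 16 gives 1 > 0. Violating.
Others bid (6, 16, 16): truth gives 0; bid 16 gives 1 > 0. Violating.
Others bid (6, 6, 17): truth gives 0; no alternative beats it.
Others bid (6, 6, 19): truth gives 0; no alternative beats it.
(Checking all 64 profiles: 4 have a profitable deviation, 60 do not.)

4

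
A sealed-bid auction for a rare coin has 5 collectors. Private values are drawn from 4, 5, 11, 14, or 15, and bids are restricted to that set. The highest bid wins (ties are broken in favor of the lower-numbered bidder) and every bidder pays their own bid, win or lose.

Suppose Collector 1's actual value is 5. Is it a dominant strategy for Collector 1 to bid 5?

No

Consider the case where Collector 2 bids 4, Collector 3 bids 4, Collector 4 bids 4 and Collector 5 bids 4.
Truthful bid 5: wins, pays 5, utility 5 - 5 = 0.
Bid 4 instead: wins, pays 4, utility 5 - 4 = 1.
Since 1 > 0, bidding 4 is strictly better here, so truthful bidding is not dominant.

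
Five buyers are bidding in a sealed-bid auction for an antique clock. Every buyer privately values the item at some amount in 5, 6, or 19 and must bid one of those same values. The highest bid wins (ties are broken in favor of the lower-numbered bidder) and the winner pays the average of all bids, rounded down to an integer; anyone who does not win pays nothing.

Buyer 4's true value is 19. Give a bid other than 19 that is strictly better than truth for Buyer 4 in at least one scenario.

Suppose Buyer 1 bids 5, Buyer 2 bids 5, Buyer 3 bids 5 and Buyer 5 bids 5.
Bid 19: wins, pays 7, utility 19 - 7 = 12.
Bid 6: wins, pays 5, utility 19 - 5 = 14.
So bidding 6 beats truth here (14 > 12).

6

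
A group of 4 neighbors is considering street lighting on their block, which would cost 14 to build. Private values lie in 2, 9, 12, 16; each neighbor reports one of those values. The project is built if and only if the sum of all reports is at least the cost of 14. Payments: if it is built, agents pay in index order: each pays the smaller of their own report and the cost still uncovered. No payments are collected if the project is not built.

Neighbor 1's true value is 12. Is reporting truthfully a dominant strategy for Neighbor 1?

No

Consider the case where Neighbor 2 reports 2, Neighbor 3 reports 2 and Neighbor 4 reports 2.
Truthful report 12: project built, pays 12, utility 12 - 12 = 0.
Report 9 instead: project built, pays 9, utility 12 - 9 = 3.
Since 3 > 0, reporting 9 is strictly better here, so truthful reporting is not dominant.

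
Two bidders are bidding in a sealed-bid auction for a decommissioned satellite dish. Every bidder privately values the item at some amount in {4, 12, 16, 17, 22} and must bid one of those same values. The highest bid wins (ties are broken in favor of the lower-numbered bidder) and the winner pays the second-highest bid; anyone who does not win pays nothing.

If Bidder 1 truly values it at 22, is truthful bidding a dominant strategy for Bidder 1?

Yes

Check each profile of the others' bids and compare truth against every alternative bid.
Others bid (4): truth gives 18, best alternative gives 18.
Others bid (12): truth gives 10, best alternative gives 10.
Others bid (16): truth gives 6, best alternative gives 6.
Others bid (17): truth gives 5, best alternative gives 5.
Others bid (22): truth gives 0, best alternative gives 0.
In every case the truthful bid is at least as good as any alternative, so it is a dominant strategy.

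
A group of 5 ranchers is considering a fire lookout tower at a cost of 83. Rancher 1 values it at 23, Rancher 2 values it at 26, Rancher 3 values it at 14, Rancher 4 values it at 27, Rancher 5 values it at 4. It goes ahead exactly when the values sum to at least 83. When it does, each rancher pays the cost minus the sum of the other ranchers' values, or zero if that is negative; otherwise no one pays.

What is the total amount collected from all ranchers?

46

Total value 94 ≥ cost 83, so it is built.
Rancher 1: others sum to 71; max(0, 83 - 71) = 12.
Rancher 2: others sum to 68; max(0, 83 - 68) = 15.
Rancher 3: others sum to 80; max(0, 83 - 80) = 3.
Rancher 4: others sum to 67; max(0, 83 - 67) = 16.
Rancher 5: others sum to 90; max(0, 83 - 90) = 0.
Total collected = 12 + 15 + 3 + 16 + 0 = 46.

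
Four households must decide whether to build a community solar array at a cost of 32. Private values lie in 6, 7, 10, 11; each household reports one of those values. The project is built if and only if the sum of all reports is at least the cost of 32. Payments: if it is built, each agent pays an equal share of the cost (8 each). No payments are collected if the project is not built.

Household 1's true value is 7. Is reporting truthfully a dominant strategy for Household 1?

No

Consider the case where Household 2 reports 7, Household 3 reports 7 and Household 4 reports 11.
Truthful report 7: project built, pays 8, utility 7 - 8 = -1.
Report 6 instead: project not built, utility 0.
Since 0 > -1, reporting 6 is strictly better here, so truthful reporting is not dominant.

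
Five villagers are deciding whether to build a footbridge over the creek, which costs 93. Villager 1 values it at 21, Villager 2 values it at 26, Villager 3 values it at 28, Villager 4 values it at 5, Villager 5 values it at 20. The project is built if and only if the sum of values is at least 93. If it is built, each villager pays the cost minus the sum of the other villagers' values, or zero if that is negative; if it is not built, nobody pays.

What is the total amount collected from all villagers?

Total value 100 ≥ cost 93, so it is built.
Villager 1: others sum to 79; max(0, 93 - 79) = 14.
Villager 2: others sum to 74; max(0, 93 - 74) = 19.
Villager 3: others sum to 72; max(0, 93 - 72) = 21.
Villager 4: others sum to 95; max(0, 93 - 95) = 0.
Villager 5: others sum to 80; max(0, 93 - 80) = 13.
Total collected = 14 + 19 + 21 + 0 + 13 = 67.

67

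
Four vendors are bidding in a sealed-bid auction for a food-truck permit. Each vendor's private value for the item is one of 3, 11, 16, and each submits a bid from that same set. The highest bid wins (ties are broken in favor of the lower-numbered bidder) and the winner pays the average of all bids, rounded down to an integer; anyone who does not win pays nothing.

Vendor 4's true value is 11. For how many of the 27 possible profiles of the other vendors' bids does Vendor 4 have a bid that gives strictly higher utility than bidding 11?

Others bid (3, 3, 11): truth gives 0; bid 16 gives 3 > 0. Violating.
Others bid (3, 11, 3): truth gives 0; bid 16 gives 3 > 0. Violating.
Others bid (3, 11, 11): truth gives 0; bid 16 gives 1 > 0. Violating.
Others bid (11, 3, 3): truth gives 0; bid 16 gives 3 > 0. Violating.
Others bid (3, 3, 3): truth gives 6; no alternative beats it.
Others bid (3, 3, 16): truth gives 0; no alternative beats it.
(Checking all 27 profiles: 6 have a profitable deviation, 21 do not.)

6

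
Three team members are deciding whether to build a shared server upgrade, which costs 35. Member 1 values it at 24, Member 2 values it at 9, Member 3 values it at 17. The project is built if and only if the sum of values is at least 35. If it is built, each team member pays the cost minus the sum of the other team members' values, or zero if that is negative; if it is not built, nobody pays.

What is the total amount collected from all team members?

Total value 50 ≥ cost 35, so it is built.
Member 1: others sum to 26; max(0, 35 - 26) = 9.
Member 2: others sum to 41; max(0, 35 - 41) = 0.
Member 3: others sum to 33; max(0, 35 - 33) = 2.
Total collected = 9 + 0 + 2 = 11.

11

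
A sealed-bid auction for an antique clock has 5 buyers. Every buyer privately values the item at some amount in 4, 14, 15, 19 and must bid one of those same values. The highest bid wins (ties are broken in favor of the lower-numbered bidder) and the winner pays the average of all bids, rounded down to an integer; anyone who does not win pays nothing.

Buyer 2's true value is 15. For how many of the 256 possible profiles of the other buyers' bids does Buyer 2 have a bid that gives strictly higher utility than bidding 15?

79

Others bid (4, 4, 4, 19): truth gives 0; bid 19 gives 5 > 0. Violating.
Others bid (4, 4, 14, 19): truth gives 0; bid 19 gives 3 > 0. Violating.
Others bid (4, 4, 15, 19): truth gives 0; bid 19 gives 3 > 0. Violating.
Others bid (4, 4, 19, 4): truth gives 0; bid 19 gives 5 > 0. Violating.
Others bid (4, 4, 4, 4): truth gives 9; no alternative beats it.
Others bid (4, 4, 4, 14): truth gives 7; no alternative beats it.
(Checking all 256 profiles: 79 have a profitable deviation, 177 do not.)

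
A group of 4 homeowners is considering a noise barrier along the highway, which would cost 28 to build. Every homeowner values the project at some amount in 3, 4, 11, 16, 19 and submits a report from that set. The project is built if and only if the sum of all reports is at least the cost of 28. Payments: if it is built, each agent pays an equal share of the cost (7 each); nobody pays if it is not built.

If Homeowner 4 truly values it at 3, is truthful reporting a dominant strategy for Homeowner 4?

Yes

Check each profile of the others' reports and compare truth against every alternative report.
Others report (4, 4, 16): truth gives 0, best alternative gives -4.
Others report (4, 16, 4): truth gives 0, best alternative gives -4.
Others report (16, 4, 4): truth gives 0, best alternative gives -4.
Others report (3, 3, 19): truth gives -4, best alternative gives -4.
Others report (3, 4, 19): truth gives -4, best alternative gives -4.
Others report (3, 11, 11): truth gives -4, best alternative gives -4.
(Remaining 119 profiles checked similarly; truth is weakly best in each.)
In every case the truthful report is at least as good as any alternative, so it is a dominant strategy.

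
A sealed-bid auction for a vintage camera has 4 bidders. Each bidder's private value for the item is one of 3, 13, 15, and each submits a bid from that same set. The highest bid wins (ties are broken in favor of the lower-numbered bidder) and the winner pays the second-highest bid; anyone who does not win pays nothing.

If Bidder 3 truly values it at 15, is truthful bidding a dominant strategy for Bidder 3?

Check each profile of the others' bids and compare truth against every alternative bid.
Others bid (3, 13, 3): truth gives 2, best alternative gives 0.
Others bid (3, 13, 13): truth gives 2, best alternative gives 0.
Others bid (13, 3, 3): truth gives 2, best alternative gives 0.
Others bid (13, 3, 13): truth gives 2, best alternative gives 0.
Others bid (13, 13, 3): truth gives 2, best alternative gives 0.
Others bid (13, 13, 13): truth gives 2, best alternative gives 0.
(Remaining 21 profiles checked similarly; truth is weakly best in each.)
In every case the truthful bid is at least as good as any alternative, so it is a dominant strategy.

Yes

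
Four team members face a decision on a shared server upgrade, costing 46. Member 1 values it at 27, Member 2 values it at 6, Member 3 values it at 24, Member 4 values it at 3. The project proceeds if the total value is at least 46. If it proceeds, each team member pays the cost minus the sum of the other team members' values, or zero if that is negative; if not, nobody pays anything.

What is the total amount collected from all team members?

23

Total value 60 ≥ cost 46, so it is built.
Member 1: others sum to 33; max(0, 46 - 33) = 13.
Member 2: others sum to 54; max(0, 46 - 54) = 0.
Member 3: others sum to 36; max(0, 46 - 36) = 10.
Member 4: others sum to 57; max(0, 46 - 57) = 0.
Total collected = 13 + 0 + 10 + 0 = 23.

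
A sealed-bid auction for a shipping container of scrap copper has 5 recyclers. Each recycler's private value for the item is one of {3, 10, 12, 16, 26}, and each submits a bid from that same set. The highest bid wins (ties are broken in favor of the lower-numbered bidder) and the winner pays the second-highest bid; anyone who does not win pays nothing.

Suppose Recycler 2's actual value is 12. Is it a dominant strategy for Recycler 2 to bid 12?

Check each profile of the others' bids and compare truth against every alternative bid.
Others bid (3, 3, 3, 3): truth gives 9, best alternative gives 9.
Others bid (3, 3, 3, 10): truth gives 2, best alternative gives 2.
Others bid (3, 3, 10, 3): truth gives 2, best alternative gives 2.
Others bid (3, 3, 10, 10): truth gives 2, best alternative gives 2.
Others bid (3, 10, 3, 3): truth gives 2, best alternative gives 2.
Others bid (3, 10, 3, 10): truth gives 2, best alternative gives 2.
(Remaining 619 profiles checked similarly; truth is weakly best in each.)
In every case the truthful bid is at least as good as any alternative, so it is a dominant strategy.

Yes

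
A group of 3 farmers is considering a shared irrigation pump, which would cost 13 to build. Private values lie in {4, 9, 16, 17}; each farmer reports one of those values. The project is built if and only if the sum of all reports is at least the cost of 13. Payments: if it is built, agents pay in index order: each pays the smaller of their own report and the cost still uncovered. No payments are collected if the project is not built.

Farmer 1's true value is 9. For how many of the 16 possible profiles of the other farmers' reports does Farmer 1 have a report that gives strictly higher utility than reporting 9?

Others report (4, 9): truth gives 0; report 4 gives 5 > 0. Violating.
Others report (4, 16): truth gives 0; report 4 gives 5 > 0. Violating.
Others report (4, 17): truth gives 0; report 4 gives 5 > 0. Violating.
Others report (9, 4): truth gives 0; report 4 gives 5 > 0. Violating.
Others report (4, 4): truth gives 0; no alternative beats it.
(Checking all 16 profiles: 15 have a profitable deviation, 1 does not.)

15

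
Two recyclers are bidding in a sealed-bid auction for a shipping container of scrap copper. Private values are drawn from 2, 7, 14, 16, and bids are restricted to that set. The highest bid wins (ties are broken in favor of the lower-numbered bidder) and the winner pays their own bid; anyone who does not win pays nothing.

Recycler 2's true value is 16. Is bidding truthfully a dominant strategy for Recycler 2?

Consider the case where Recycler 1 bids 2.
Truthful bid 16: wins, pays 16, utility 16 - 16 = 0.
Bid 7 instead: wins, pays 7, utility 16 - 7 = 9.
Since 9 > 0, bidding 7 is strictly better here, so truthful bidding is not dominant.

No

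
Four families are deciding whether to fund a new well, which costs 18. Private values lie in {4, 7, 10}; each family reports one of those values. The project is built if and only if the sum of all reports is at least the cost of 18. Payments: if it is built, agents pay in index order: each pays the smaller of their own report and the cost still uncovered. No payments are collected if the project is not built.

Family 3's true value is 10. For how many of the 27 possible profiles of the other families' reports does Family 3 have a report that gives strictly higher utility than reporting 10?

9

Others report (4, 4, 4): truth gives 0; report 7 gives 3 > 0. Violating.
Others report (4, 4, 7): truth gives 0; report 4 gives 6 > 0. Violating.
Others report (4, 4, 10): truth gives 0; report 4 gives 6 > 0. Violating.
Others report (4, 7, 4): truth gives 3; report 4 gives 6 > 3. Violating.
Others report (4, 10, 4): truth gives 6; no alternative beats it.
Others report (4, 10, 7): truth gives 6; no alternative beats it.
(Checking all 27 profiles: 9 have a profitable deviation, 18 do not.)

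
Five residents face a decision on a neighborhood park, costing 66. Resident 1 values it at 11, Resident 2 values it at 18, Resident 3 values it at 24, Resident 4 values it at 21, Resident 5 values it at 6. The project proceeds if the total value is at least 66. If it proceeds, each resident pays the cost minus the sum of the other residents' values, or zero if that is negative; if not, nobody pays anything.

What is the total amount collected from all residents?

Total value 80 ≥ cost 66, so it is built.
Resident 1: others sum to 69; max(0, 66 - 69) = 0.
Resident 2: others sum to 62; max(0, 66 - 62) = 4.
Resident 3: others sum to 56; max(0, 66 - 56) = 10.
Resident 4: others sum to 59; max(0, 66 - 59) = 7.
Resident 5: others sum to 74; max(0, 66 - 74) = 0.
Total collected = 0 + 4 + 10 + 7 + 0 = 21.

21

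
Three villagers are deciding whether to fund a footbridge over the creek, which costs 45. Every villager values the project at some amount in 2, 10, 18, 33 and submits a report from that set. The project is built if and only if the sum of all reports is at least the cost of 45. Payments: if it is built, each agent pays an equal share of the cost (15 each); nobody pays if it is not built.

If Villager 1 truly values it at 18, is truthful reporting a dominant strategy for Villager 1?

Consider the case where Villager 2 reports 2 and Villager 3 reports 10.
Truthful report 18: project not built, utility 0.
Report 33 instead: project built, pays 15, utility 18 - 15 = 3.
Since 3 > 0, reporting 33 is strictly better here, so truthful reporting is not dominant.

No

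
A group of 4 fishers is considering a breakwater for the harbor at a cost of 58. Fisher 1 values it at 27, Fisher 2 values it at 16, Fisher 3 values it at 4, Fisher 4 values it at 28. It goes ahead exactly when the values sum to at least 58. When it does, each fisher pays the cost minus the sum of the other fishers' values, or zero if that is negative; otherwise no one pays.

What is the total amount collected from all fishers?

Total value 75 ≥ cost 58, so it is built.
Fisher 1: others sum to 48; max(0, 58 - 48) = 10.
Fisher 2: others sum to 59; max(0, 58 - 59) = 0.
Fisher 3: others sum to 71; max(0, 58 - 71) = 0.
Fisher 4: others sum to 47; max(0, 58 - 47) = 11.
Total collected = 10 + 0 + 0 + 11 = 21.

21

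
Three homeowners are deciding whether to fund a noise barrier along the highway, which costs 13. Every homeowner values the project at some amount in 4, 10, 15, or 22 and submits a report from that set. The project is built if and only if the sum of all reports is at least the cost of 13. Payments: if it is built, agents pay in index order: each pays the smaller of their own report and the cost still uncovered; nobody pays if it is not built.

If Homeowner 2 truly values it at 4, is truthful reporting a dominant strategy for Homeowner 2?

Yes

Check each profile of the others' reports and compare truth against every alternative report.
Others report (4, 4): truth gives 0, best alternative gives -5.
Others report (4, 10): truth gives 0, best alternative gives -5.
Others report (4, 15): truth gives 0, best alternative gives -5.
Others report (4, 22): truth gives 0, best alternative gives -5.
Others report (15, 4): truth gives 4, best alternative gives 4.
Others report (15, 10): truth gives 4, best alternative gives 4.
(Remaining 10 profiles checked similarly; truth is weakly best in each.)
In every case the truthful report is at least as good as any alternative, so it is a dominant strategy.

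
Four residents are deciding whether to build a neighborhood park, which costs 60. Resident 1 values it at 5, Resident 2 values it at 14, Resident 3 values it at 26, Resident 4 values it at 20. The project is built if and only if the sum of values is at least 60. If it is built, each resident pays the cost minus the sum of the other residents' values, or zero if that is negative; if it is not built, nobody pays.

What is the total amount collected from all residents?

Total value 65 ≥ cost 60, so it is built.
Resident 1: others sum to 60; max(0, 60 - 60) = 0.
Resident 2: others sum to 51; max(0, 60 - 51) = 9.
Resident 3: others sum to 39; max(0, 60 - 39) = 21.
Resident 4: others sum to 45; max(0, 60 - 45) = 15.
Total collected = 0 + 9 + 21 + 15 = 45.

45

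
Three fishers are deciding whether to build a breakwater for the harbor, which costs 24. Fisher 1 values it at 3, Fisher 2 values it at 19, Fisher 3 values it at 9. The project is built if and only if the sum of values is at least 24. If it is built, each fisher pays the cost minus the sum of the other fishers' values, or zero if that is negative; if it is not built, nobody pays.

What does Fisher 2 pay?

12

Total value 31 ≥ cost 24, so the project is built.
The other fishers' values sum to 12.
Cost minus that sum is 24 - 12 = 12.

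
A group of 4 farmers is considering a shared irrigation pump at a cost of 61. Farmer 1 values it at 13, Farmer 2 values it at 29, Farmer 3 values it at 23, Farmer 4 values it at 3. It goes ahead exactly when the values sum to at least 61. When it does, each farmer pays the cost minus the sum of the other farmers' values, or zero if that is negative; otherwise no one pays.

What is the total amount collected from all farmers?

Total value 68 ≥ cost 61, so it is built.
Farmer 1: others sum to 55; max(0, 61 - 55) = 6.
Farmer 2: others sum to 39; max(0, 61 - 39) = 22.
Farmer 3: others sum to 45; max(0, 61 - 45) = 16.
Farmer 4: others sum to 65; max(0, 61 - 65) = 0.
Total collected = 6 + 22 + 16 + 0 = 44.

44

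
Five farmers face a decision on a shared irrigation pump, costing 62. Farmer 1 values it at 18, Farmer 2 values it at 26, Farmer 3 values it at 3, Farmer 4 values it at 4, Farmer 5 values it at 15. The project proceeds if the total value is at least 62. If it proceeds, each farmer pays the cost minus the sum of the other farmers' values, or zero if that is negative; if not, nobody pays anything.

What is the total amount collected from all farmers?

Total value 66 ≥ cost 62, so it is built.
Farmer 1: others sum to 48; max(0, 62 - 48) = 14.
Farmer 2: others sum to 40; max(0, 62 - 40) = 22.
Farmer 3: others sum to 63; max(0, 62 - 63) = 0.
Farmer 4: others sum to 62; max(0, 62 - 62) = 0.
Farmer 5: others sum to 51; max(0, 62 - 51) = 11.
Total collected = 14 + 22 + 0 + 0 + 11 = 47.

47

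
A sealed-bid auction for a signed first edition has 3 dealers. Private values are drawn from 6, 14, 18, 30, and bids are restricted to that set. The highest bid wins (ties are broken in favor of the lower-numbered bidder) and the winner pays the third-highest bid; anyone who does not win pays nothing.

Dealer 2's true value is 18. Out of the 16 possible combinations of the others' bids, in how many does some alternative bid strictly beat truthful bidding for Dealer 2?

4

Others bid (6, 30): truth gives 0; bid 30 gives 12 > 0. Violating.
Others bid (14, 30): truth gives 0; bid 30 gives 4 > 0. Violating.
Others bid (18, 6): truth gives 0; bid 30 gives 12 > 0. Violating.
Others bid (18, 14): truth gives 0; bid 30 gives 4 > 0. Violating.
Others bid (6, 6): truth gives 12; no alternative beats it.
Others bid (6, 14): truth gives 12; no alternative beats it.
(Checking all 16 profiles: 4 have a profitable deviation, 12 do not.)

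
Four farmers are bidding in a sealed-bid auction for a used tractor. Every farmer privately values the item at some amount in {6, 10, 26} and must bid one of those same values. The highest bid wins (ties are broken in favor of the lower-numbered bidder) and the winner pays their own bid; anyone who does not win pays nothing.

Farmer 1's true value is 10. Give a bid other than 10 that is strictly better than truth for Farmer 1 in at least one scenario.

6

Suppose Farmer 2 bids 6, Farmer 3 bids 6 and Farmer 4 bids 6.
Bid 10: wins, pays 10, utility 10 - 10 = 0.
Bid 6: wins, pays 6, utility 10 - 6 = 4.
So bidding 6 beats truth here (4 > 0).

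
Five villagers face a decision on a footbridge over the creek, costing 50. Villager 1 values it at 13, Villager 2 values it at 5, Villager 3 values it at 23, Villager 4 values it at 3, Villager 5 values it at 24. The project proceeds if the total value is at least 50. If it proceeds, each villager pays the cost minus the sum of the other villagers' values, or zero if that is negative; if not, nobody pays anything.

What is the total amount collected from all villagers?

Total value 68 ≥ cost 50, so it is built.
Villager 1: others sum to 55; max(0, 50 - 55) = 0.
Villager 2: others sum to 63; max(0, 50 - 63) = 0.
Villager 3: others sum to 45; max(0, 50 - 45) = 5.
Villager 4: others sum to 65; max(0, 50 - 65) = 0.
Villager 5: others sum to 44; max(0, 50 - 44) = 6.
Total collected = 0 + 0 + 5 + 0 + 6 = 11.

11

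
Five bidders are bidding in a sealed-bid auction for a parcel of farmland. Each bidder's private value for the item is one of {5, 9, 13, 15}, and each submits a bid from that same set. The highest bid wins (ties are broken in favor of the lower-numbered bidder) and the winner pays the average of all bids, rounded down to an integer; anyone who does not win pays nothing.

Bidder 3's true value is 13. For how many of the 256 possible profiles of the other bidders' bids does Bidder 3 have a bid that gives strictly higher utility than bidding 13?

Others bid (5, 5, 5, 5): truth gives 7; bid 9 gives 8 > 7. Violating.
Others bid (5, 5, 5, 9): truth gives 6; bid 9 gives 7 > 6. Violating.
Others bid (5, 5, 5, 15): truth gives 0; bid 15 gives 4 > 0. Violating.
Others bid (5, 5, 9, 5): truth gives 6; bid 9 gives 7 > 6. Violating.
Others bid (5, 5, 5, 13): truth gives 5; no alternative beats it.
Others bid (5, 5, 9, 13): truth gives 4; no alternative beats it.
(Checking all 256 profiles: 100 have a profitable deviation, 156 do not.)

100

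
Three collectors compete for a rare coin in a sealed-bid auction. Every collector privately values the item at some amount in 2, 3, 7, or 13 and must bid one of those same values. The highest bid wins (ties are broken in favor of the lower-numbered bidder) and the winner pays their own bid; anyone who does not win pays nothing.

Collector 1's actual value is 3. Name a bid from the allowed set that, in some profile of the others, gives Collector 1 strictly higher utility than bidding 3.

Suppose Collector 2 bids 2 and Collector 3 bids 2.
Bid 3: wins, pays 3, utility 3 - 3 = 0.
Bid 2: wins, pays 2, utility 3 - 2 = 1.
So bidding 2 beats truth here (1 > 0).

2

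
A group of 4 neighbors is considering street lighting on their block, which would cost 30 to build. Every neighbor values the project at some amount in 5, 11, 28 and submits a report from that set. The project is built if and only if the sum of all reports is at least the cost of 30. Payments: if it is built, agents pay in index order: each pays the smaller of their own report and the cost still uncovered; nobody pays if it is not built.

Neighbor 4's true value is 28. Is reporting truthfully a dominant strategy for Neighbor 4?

Check each profile of the others' reports and compare truth against every alternative report.
Others report (5, 5, 5): truth gives 13, best alternative gives 0.
Others report (5, 5, 28): truth gives 28, best alternative gives 28.
Others report (5, 11, 28): truth gives 28, best alternative gives 28.
Others report (5, 28, 5): truth gives 28, best alternative gives 28.
Others report (5, 28, 11): truth gives 28, best alternative gives 28.
Others report (5, 28, 28): truth gives 28, best alternative gives 28.
(Remaining 21 profiles checked similarly; truth is weakly best in each.)
In every case the truthful report is at least as good as any alternative, so it is a dominant strategy.

Yes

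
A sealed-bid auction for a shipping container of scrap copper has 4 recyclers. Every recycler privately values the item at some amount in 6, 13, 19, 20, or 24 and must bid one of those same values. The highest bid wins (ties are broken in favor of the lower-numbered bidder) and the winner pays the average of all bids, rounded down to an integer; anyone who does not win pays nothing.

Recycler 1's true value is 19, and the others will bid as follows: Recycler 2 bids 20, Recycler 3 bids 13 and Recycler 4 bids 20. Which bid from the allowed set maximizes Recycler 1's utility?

Bid 6: loses, pays 0, utility 0.
Bid 13: loses, pays 0, utility 0.
Bid 19: loses, pays 0, utility 0.
Bid 20: wins, pays 18, utility 19 - 18 = 1.
Bid 24: wins, pays 19, utility 19 - 19 = 0.
The best choice is 20 with utility 1.

20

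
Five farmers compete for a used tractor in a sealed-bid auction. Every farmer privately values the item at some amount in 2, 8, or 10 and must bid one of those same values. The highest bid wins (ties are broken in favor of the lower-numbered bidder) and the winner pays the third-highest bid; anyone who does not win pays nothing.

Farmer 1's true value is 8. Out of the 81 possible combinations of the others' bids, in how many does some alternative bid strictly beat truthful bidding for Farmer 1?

Others bid (2, 2, 2, 10): truth gives 0; bid 10 gives 6 > 0. Violating.
Others bid (2, 2, 10, 2): truth gives 0; bid 10 gives 6 > 0. Violating.
Others bid (2, 10, 2, 2): truth gives 0; bid 10 gives 6 > 0. Violating.
Others bid (10, 2, 2, 2): truth gives 0; bid 10 gives 6 > 0. Violating.
Others bid (2, 2, 2, 2): truth gives 6; no alternative beats it.
Others bid (2, 2, 2, 8): truth gives 6; no alternative beats it.
(Checking all 81 profiles: 4 have a profitable deviation, 77 do not.)

4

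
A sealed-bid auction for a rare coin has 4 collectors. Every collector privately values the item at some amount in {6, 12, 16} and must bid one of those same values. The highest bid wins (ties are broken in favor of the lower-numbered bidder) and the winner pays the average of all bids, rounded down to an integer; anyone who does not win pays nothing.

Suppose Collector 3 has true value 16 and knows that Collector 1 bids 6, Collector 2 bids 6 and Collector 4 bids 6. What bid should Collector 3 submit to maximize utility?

12

Bid 6: loses, pays 0, utility 0.
Bid 12: wins, pays 7, utility 16 - 7 = 9.
Bid 16: wins, pays 8, utility 16 - 8 = 8.
The best choice is 12 with utility 9.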